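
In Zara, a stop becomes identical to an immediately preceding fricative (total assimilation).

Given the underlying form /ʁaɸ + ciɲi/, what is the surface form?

/c/ is the segment targeted by the rule; it sits immediately after /ɸ/, so it assimilates completely and surfaces as [ɸ].

[ʁaɸɸiɲi]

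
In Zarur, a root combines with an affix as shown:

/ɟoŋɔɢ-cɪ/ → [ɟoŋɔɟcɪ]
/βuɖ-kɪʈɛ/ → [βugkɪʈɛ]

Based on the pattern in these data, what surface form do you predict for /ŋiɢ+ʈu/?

[ŋiɖʈu]

The data show regressive place assimilation: /ɢ/ → [ɟ] before /c/; /ɖ/ → [g] before /k/. In each pair only place changes, matching the following consonant, while manner and voice stay constant.
The rule targets /ɢ/ (voiced uvular stop), which sits before the trigger /ʈ/ (retroflex).
Changing only its place to retroflex gives [ɖ] — the voiced retroflex stop.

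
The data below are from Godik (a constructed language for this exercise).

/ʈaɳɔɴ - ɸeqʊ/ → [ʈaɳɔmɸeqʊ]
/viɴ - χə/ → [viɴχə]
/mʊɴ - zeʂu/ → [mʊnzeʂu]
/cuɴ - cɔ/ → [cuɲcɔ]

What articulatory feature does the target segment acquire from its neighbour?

Comparing underlying and surface forms, /ɴ/ → [m] is the alternation; the neighbouring /ɸ/ is constant.
/ɴ/ is uvular while /ɸ/ is bilabial; the output [m] is bilabial, matching the trigger — so the feature that spreads is place.
The same holds elsewhere in the data: /ɴ/ → [n] before /z/ (uvular → alveolar, matching alveolar); /ɴ/ → [ɲ] before /c/ (uvular → palatal, matching palatal) — only place changes, and always toward the following segment.
Nothing changes in [viɴχə]: there the adjacent consonants already agree in place (/ɴ/ and /χ/ are both uvular), so this form is consistent with the same rule.

place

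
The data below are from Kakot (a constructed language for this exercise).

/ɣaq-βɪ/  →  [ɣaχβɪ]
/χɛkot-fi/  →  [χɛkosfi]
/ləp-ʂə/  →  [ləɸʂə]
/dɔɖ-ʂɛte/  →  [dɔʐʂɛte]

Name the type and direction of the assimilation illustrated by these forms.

regressive manner assimilation

Underlying /q/ is realised as [χ] next to /β/; /β/ itself does not change.
The change stop → fricative matches the manner of the following /β/, identifying this as manner assimilation.
Place and voice are unchanged, so the assimilation is partial, not total.
The other alternating forms pattern the same way: /t/ → [s] before /f/ (stop → fricative, matching a fricative); /p/ → [ɸ] before /ʂ/ (stop → fricative, matching a fricative); /ɖ/ → [ʐ] before /ʂ/ (stop → fricative, matching a fricative) — only manner changes, and always toward the following segment.
The trigger is the following segment, so the direction is regressive (anticipatory).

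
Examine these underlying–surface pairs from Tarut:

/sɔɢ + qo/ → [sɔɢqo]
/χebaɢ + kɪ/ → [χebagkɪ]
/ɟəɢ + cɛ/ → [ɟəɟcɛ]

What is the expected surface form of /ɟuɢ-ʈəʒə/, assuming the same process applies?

[ɟuɖʈəʒə]

The data show regressive place assimilation: /ɢ/ → [g] before /k/; /ɢ/ → [ɟ] before /c/. In each pair only place changes, matching the following consonant, while manner and voice stay constant.
Nothing changes in [sɔɢqo]: there the adjacent consonants already agree in place (/ɢ/ and /q/ are both uvular), so this form is consistent with the same rule.
The rule targets /ɢ/ (voiced uvular stop), which sits before the trigger /ʈ/ (retroflex).
Changing only its place to retroflex gives [ɖ] — the voiced retroflex stop.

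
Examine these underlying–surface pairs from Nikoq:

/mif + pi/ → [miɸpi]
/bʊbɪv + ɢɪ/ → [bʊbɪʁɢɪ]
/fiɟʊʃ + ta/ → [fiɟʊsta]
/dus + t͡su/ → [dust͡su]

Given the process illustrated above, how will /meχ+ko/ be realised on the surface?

[mexko]

The data show regressive place assimilation: /f/ → [ɸ] before /p/; /v/ → [ʁ] before /ɢ/; /ʃ/ → [s] before /t/. In each pair only place changes, matching the following consonant, while manner and voice stay constant.
No alternation appears in [dust͡su]: there the adjacent consonants already agree in place (/s/ and /t͡s/ are both alveolar), so this form is consistent with the same rule.
The rule targets /χ/ (voiceless uvular fricative), which sits before the trigger /k/ (velar).
A voiceless velar fricative is [x], so the surface segment is [x].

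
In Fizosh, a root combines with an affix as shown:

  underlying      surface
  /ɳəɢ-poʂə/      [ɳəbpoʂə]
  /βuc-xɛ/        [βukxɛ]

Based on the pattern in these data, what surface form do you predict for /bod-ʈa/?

The data show regressive place assimilation: /ɢ/ → [b] before /p/; /c/ → [k] before /x/. In each pair only place changes, matching the following consonant, while manner and voice stay constant.
The rule targets /d/ (voiced alveolar stop), which sits before the trigger /ʈ/ (retroflex).
The voiced retroflex stop is [ɖ], so /d/ → [ɖ].

[boɖʈa]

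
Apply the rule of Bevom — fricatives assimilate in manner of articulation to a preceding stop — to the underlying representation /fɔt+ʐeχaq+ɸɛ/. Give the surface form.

[fɔtɖeχaqpɛ]

/ʐ/ is a voiced retroflex fricative. The preceding trigger /t/ is a stop, so /ʐ/ must become a stop as well.
The voiced retroflex stop is [ɖ], so /ʐ/ → [ɖ].
At the second juncture, /ɸ/ likewise becomes [p] adjacent to /q/.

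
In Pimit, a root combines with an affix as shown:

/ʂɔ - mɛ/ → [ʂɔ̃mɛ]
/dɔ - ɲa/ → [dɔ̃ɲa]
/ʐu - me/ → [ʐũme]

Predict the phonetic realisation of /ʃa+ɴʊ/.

[ʃãɴʊ]

The data show regressive nasality assimilation (vowel nasalisation): /ɔ/ → [ɔ̃] before /m/; /ɔ/ → [ɔ̃] before /ɲ/; /u/ → [ũ] before /m/ — a vowel is nasalised by an immediately following nasal consonant.
The vowel /a/ is adjacent to the following nasal /ɴ/, so it acquires [+nasal] and surfaces as [ã].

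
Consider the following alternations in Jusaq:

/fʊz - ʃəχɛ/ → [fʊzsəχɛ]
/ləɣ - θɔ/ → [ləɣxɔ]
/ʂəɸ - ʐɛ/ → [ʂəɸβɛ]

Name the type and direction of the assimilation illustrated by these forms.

The segment that alternates is /ʃ/, which surfaces as [s] when adjacent to /z/.
/ʃ/ is postalveolar while /z/ is alveolar; the output [s] is alveolar, matching the trigger — so the feature that spreads is place.
Manner and voice are unchanged, so the assimilation is partial, not total.
Checking the remaining alternations: /θ/ → [x] after /ɣ/ (dental → velar, matching velar); /ʐ/ → [β] after /ɸ/ (retroflex → bilabial, matching bilabial) — only place changes, and always toward the preceding segment.
The trigger is the preceding segment, so the direction is progressive (perseverative).

progressive place assimilation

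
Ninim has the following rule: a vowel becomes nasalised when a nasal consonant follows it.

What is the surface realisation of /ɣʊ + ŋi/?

The vowel /ʊ/ is adjacent to the following nasal /ŋ/, so it acquires [+nasal] and surfaces as [ʊ̃].

[ɣʊ̃ŋi]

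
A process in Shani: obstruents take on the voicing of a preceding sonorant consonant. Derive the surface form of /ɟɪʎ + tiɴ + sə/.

The rule targets /t/ (voiceless alveolar stop), which sits after the trigger /ʎ/ (voiced).
Changing only its voicing to voiced gives [d] — the voiced alveolar stop.
At the second juncture, /s/ likewise becomes [z] adjacent to /ɴ/.

[ɟɪʎdiɴzə]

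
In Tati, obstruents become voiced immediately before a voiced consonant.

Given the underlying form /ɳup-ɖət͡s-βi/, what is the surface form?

/p/ is a voiceless bilabial stop. The following trigger /ɖ/ is voiced, so /p/ must become voiced as well.
The voiced bilabial stop is [b], so /p/ → [b].
At the second juncture, /t͡s/ likewise becomes [d͡z] adjacent to /β/.

[ɳubɖəd͡zβi]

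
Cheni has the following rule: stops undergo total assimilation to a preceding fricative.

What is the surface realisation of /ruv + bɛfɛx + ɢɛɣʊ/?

[ruvvɛfɛxxɛɣʊ]

/b/ is the segment targeted by the rule; it sits immediately after /v/, so it assimilates completely and surfaces as [v].
The same rule applies at the second boundary: /ɢ/ → [x] next to /x/.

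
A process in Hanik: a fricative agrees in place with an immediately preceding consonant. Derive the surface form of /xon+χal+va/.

/χ/ is a voiceless uvular fricative. The preceding trigger /n/ is alveolar, so /χ/ must become alveolar as well.
Changing only its place to alveolar gives [s] — the voiceless alveolar fricative.
The same rule applies at the second boundary: /v/ → [z] next to /l/.

[xonsalza]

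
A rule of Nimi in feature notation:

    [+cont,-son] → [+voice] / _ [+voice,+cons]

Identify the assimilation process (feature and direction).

regressive voicing assimilation

The target ([+cont,-son], fricatives) acquires [+voice] next to a voiced consonant ([+voice,+cons]) — it takes on the voicing of its neighbour, so the feature that spreads is voicing.
The conditioning segment sits to the right of the focus bar, meaning the trigger follows the segment that changes — regressive assimilation.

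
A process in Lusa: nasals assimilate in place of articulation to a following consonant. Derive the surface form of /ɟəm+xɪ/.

The rule targets /m/ (voiced bilabial nasal), which sits before the trigger /x/ (velar).
A voiced velar nasal is [ŋ], so the surface segment is [ŋ].

[ɟəŋxɪ]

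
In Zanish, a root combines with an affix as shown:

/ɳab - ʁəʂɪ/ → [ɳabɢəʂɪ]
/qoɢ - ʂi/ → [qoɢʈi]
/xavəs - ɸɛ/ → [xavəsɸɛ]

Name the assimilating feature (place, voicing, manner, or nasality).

The segment that alternates is /ʁ/, which surfaces as [ɢ] when adjacent to /b/.
The change fricative → stop matches the manner of the preceding /b/, identifying this as manner assimilation.
The other alternating form patterns the same way: /ʂ/ → [ʈ] after /ɢ/ (fricative → stop, matching a stop) — only manner changes, and always toward the preceding segment.
No alternation appears in [xavəsɸɛ]: there the adjacent consonants already agree in manner (/ɸ/ and /s/ are both fricatives), so this form is consistent with the same rule.

manner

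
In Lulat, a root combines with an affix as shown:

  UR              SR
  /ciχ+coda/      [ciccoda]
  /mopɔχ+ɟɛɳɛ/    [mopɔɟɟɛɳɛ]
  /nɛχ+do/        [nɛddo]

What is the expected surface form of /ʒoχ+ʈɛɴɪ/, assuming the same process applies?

[ʒoʈʈɛɴɪ]

The data show regressive total assimilation (/χ/ → [c] before /c/; /χ/ → [ɟ] before /ɟ/; /χ/ → [d] before /d/): in every case the target segment becomes identical to its following neighbour, copying more than a single feature.
/χ/ is the segment targeted by the rule; it sits immediately before /ʈ/, so it assimilates completely and surfaces as [ʈ].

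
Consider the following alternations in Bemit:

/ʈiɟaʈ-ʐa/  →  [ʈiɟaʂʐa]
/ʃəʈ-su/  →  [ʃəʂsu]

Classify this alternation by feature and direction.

regressive manner assimilation

Underlying /ʈ/ is realised as [ʂ] next to /ʐ/; /ʐ/ itself does not change.
The change stop → fricative matches the manner of the following /ʐ/, identifying this as manner assimilation.
Place and voice are unchanged, so the assimilation is partial, not total.
The same holds elsewhere in the data: /ʈ/ → [ʂ] before /s/ (stop → fricative, matching a fricative) — only manner changes, and always toward the following segment.
Since the segment that changes precedes the conditioning segment, the assimilation is regressive.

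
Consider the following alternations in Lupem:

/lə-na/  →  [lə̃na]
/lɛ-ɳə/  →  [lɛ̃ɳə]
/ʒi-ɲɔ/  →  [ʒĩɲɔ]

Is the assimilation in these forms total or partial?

partial assimilation

The vowel /ə/ surfaces as nasalised [ə̃] next to the following nasal /n/ — it has acquired the [+nasal] feature of its neighbour.
The other forms show the same pattern: /ɛ/ → [ɛ̃] before /ɳ/; /i/ → [ĩ] before /ɲ/ — each time a vowel is nasalised next to a following nasal.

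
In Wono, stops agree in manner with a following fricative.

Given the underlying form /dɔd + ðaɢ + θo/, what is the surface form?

/d/ is a voiced alveolar stop. The following trigger /ð/ is a fricative, so /d/ must become a fricative as well.
Changing only its manner to fricative gives [z] — the voiced alveolar fricative.
The same rule applies at the second boundary: /ɢ/ → [ʁ] next to /θ/.

[dɔzðaʁθo]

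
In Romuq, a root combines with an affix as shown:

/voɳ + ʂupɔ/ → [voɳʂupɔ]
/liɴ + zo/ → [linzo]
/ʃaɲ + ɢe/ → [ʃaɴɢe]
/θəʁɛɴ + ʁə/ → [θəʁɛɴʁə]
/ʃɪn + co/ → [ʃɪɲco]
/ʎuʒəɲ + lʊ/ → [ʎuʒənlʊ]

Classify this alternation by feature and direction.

regressive place assimilation

Underlying /ɴ/ is realised as [n] next to /z/; /z/ itself does not change.
The change uvular → alveolar matches the place of the following /z/, identifying this as place assimilation.
Manner and voice are unchanged, so the assimilation is partial, not total.
Checking the remaining alternations: /ɲ/ → [ɴ] before /ɢ/ (palatal → uvular, matching uvular); /n/ → [ɲ] before /c/ (alveolar → palatal, matching palatal); /ɲ/ → [n] before /l/ (palatal → alveolar, matching alveolar) — only place changes, and always toward the following segment.
No alternation appears in [voɳʂupɔ], [θəʁɛɴʁə]: there the adjacent consonants already agree in place (/ɳ/ and /ʂ/ are both retroflex; /ɴ/ and /ʁ/ are both uvular), so these forms are consistent with the same rule.
The trigger is the following segment, so the direction is regressive (anticipatory).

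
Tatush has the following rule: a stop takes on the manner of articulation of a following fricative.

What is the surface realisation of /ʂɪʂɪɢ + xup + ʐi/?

[ʂɪʂɪʁxuɸʐi]

/ɢ/ is a voiced uvular stop. The following trigger /x/ is a fricative, so /ɢ/ must become a fricative as well.
The voiced uvular fricative is [ʁ], so /ɢ/ → [ʁ].
At the second juncture, /p/ likewise becomes [ɸ] adjacent to /ʐ/.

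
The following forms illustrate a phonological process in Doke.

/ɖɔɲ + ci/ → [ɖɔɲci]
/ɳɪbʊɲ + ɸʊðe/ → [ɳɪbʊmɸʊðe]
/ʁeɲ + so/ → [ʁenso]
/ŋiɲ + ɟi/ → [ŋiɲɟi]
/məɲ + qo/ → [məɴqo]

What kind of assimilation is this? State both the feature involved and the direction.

Comparing underlying and surface forms, /ɲ/ → [m] is the alternation; the neighbouring /ɸ/ is constant.
The change palatal → bilabial matches the place of the following /ɸ/, identifying this as place assimilation.
Manner and voice are unchanged, so the assimilation is partial, not total.
The other alternating forms pattern the same way: /ɲ/ → [n] before /s/ (palatal → alveolar, matching alveolar); /ɲ/ → [ɴ] before /q/ (palatal → uvular, matching uvular) — only place changes, and always toward the following segment.
Nothing changes in [ɖɔɲci], [ŋiɲɟi]: there the adjacent consonants already agree in place (/ɲ/ and /c/ are both palatal; /ɲ/ and /ɟ/ are both palatal), so these forms are consistent with the same rule.
The trigger is the following segment, so the direction is regressive (anticipatory).

regressive place assimilation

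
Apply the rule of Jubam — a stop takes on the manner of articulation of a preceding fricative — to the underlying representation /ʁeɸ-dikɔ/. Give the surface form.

[ʁeɸzikɔ]

The rule targets /d/ (voiced alveolar stop), which sits after the trigger /ɸ/ (fricative).
Changing only its manner to fricative gives [z] — the voiced alveolar fricative.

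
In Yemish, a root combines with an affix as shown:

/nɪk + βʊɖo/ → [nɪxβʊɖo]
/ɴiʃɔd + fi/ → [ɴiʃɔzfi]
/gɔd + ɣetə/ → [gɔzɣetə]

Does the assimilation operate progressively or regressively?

Comparing underlying and surface forms, /k/ → [x] is the alternation; the neighbouring /β/ is constant.
/k/ is a stop while /β/ is a fricative; the output [x] is a fricative, matching the trigger — so the feature that spreads is manner.
The same holds elsewhere in the data: /d/ → [z] before /f/ (stop → fricative, matching a fricative); /d/ → [z] before /ɣ/ (stop → fricative, matching a fricative) — only manner changes, and always toward the following segment.
The trigger is the following segment, so the direction is regressive (anticipatory).

regressive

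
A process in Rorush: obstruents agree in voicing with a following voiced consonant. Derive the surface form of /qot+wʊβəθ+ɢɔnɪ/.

[qodwʊβəðɢɔnɪ]

The rule targets /t/ (voiceless alveolar stop), which sits before the trigger /w/ (voiced).
A voiced alveolar stop is [d], so the surface segment is [d].
At the second juncture, /θ/ likewise becomes [ð] adjacent to /ɢ/.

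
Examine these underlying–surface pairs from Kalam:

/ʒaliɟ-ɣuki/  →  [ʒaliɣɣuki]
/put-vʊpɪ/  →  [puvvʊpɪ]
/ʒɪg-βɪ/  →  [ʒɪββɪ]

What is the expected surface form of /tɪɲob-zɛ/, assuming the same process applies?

[tɪɲozzɛ]

The data show regressive total assimilation (/ɟ/ → [ɣ] before /ɣ/; /t/ → [v] before /v/; /g/ → [β] before /β/): in every case the target segment becomes identical to its following neighbour, copying more than a single feature.
/b/ is the segment targeted by the rule; it sits immediately before /z/, so it assimilates completely and surfaces as [z].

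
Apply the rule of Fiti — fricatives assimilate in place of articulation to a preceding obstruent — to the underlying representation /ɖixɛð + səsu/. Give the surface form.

The rule targets /s/ (voiceless alveolar fricative), which sits after the trigger /ð/ (dental).
A voiceless dental fricative is [θ], so the surface segment is [θ].

[ɖixɛðθəsu]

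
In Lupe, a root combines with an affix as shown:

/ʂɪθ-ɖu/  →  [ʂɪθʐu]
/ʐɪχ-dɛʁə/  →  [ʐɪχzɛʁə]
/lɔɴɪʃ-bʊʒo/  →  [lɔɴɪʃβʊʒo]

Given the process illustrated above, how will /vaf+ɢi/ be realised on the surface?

[vafʁi]

The data show progressive manner assimilation: /ɖ/ → [ʐ] after /θ/; /d/ → [z] after /χ/; /b/ → [β] after /ʃ/. In each pair only manner changes, matching the preceding consonant, while place and voice stay constant.
/ɢ/ is a voiced uvular stop. The preceding trigger /f/ is a fricative, so /ɢ/ must become a fricative as well.
A voiced uvular fricative is [ʁ], so the surface segment is [ʁ].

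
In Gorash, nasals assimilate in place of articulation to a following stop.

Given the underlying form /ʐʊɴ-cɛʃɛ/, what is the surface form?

/ɴ/ is a voiced uvular nasal. The following trigger /c/ is palatal, so /ɴ/ must become palatal as well.
The voiced palatal nasal is [ɲ], so /ɴ/ → [ɲ].

[ʐʊɲcɛʃɛ]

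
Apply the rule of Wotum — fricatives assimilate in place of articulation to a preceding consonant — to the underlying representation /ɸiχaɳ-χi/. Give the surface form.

/χ/ is a voiceless uvular fricative. The preceding trigger /ɳ/ is retroflex, so /χ/ must become retroflex as well.
A voiceless retroflex fricative is [ʂ], so the surface segment is [ʂ].

[ɸiχaɳʂi]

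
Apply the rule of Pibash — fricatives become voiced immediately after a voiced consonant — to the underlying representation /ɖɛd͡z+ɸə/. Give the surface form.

[ɖɛd͡zβə]

/ɸ/ is a voiceless bilabial fricative. The preceding trigger /d͡z/ is voiced, so /ɸ/ must become voiced as well.
A voiced bilabial fricative is [β], so the surface segment is [β].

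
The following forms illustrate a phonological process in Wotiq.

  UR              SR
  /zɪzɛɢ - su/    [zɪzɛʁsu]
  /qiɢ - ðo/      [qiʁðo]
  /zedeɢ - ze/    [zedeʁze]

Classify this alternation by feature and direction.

The segment that alternates is /ɢ/, which surfaces as [ʁ] when adjacent to /s/.
/ɢ/ is a stop while /s/ is a fricative; the output [ʁ] is a fricative, matching the trigger — so the feature that spreads is manner.
Place and voice are unchanged, so the assimilation is partial, not total.
The other alternating forms pattern the same way: /ɢ/ → [ʁ] before /ð/ (stop → fricative, matching a fricative); /ɢ/ → [ʁ] before /z/ (stop → fricative, matching a fricative) — only manner changes, and always toward the following segment.
The trigger is the following segment, so the direction is regressive (anticipatory).

regressive manner assimilation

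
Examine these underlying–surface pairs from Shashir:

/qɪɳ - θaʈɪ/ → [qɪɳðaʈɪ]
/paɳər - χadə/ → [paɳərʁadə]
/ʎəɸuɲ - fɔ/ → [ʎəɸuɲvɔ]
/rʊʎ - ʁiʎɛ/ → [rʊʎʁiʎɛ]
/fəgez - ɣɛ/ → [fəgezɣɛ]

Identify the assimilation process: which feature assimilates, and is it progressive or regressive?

progressive voicing assimilation

The segment that alternates is /θ/, which surfaces as [ð] when adjacent to /ɳ/.
The change voiceless → voiced matches the voicing of the preceding /ɳ/, identifying this as voicing assimilation.
Place and manner are unchanged, so the assimilation is partial, not total.
The other alternating forms pattern the same way: /χ/ → [ʁ] after /r/ (voiceless → voiced, matching voiced); /f/ → [v] after /ɲ/ (voiceless → voiced, matching voiced) — only voicing changes, and always toward the preceding segment.
Nothing changes in [rʊʎʁiʎɛ], [fəgezɣɛ]: there the adjacent consonants already agree in voicing (/ʁ/ and /ʎ/ are both voiced; /ɣ/ and /z/ are both voiced), so these forms are consistent with the same rule.
Since the segment that changes follows the conditioning segment, the assimilation is progressive.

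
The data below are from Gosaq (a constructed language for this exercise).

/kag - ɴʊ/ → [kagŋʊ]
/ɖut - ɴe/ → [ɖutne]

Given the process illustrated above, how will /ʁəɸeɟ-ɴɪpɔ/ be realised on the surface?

[ʁəɸeɟɲɪpɔ]

The data show progressive place assimilation: /ɴ/ → [ŋ] after /g/; /ɴ/ → [n] after /t/. In each pair only place changes, matching the preceding consonant, while manner and voice stay constant.
The rule targets /ɴ/ (voiced uvular nasal), which sits after the trigger /ɟ/ (palatal).
A voiced palatal nasal is [ɲ], so the surface segment is [ɲ].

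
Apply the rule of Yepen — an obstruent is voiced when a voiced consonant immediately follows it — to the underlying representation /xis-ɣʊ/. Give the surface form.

The rule targets /s/ (voiceless alveolar fricative), which sits before the trigger /ɣ/ (voiced).
Changing only its voicing to voiced gives [z] — the voiced alveolar fricative.

[xizɣʊ]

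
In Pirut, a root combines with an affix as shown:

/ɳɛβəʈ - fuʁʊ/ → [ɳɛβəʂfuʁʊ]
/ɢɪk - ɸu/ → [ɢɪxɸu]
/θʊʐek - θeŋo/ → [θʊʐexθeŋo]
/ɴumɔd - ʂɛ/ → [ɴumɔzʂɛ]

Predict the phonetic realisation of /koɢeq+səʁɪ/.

[koɢeχsəʁɪ]

The data show regressive manner assimilation: /ʈ/ → [ʂ] before /f/; /k/ → [x] before /ɸ/; /k/ → [x] before /θ/; /d/ → [z] before /ʂ/. In each pair only manner changes, matching the following consonant, while place and voice stay constant.
/q/ is a voiceless uvular stop. The following trigger /s/ is a fricative, so /q/ must become a fricative as well.
Changing only its manner to fricative gives [χ] — the voiceless uvular fricative.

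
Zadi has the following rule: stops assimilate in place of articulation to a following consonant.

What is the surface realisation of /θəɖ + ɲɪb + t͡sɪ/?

[θəɟɲɪdt͡sɪ]

The rule targets /ɖ/ (voiced retroflex stop), which sits before the trigger /ɲ/ (palatal).
The voiced palatal stop is [ɟ], so /ɖ/ → [ɟ].
The same rule applies at the second boundary: /b/ → [d] next to /t͡s/.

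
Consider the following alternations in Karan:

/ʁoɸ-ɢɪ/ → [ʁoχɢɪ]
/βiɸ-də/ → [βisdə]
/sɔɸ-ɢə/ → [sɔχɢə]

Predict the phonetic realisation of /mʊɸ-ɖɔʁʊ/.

The data show regressive place assimilation: /ɸ/ → [χ] before /ɢ/; /ɸ/ → [s] before /d/. In each pair only place changes, matching the following consonant, while manner and voice stay constant.
/ɸ/ is a voiceless bilabial fricative. The following trigger /ɖ/ is retroflex, so /ɸ/ must become retroflex as well.
The voiceless retroflex fricative is [ʂ], so /ɸ/ → [ʂ].

[mʊʂɖɔʁʊ]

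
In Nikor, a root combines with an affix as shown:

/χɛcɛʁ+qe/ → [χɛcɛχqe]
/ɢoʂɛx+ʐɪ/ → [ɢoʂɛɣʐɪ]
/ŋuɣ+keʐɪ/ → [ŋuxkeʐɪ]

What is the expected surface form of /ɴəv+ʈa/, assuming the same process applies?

[ɴəfʈa]

The data show regressive voicing assimilation: /ʁ/ → [χ] before /q/; /x/ → [ɣ] before /ʐ/; /ɣ/ → [x] before /k/. In each pair only voicing changes, matching the following consonant, while place and manner stay constant.
/v/ is a voiced labiodental fricative. The following trigger /ʈ/ is voiceless, so /v/ must become voiceless as well.
A voiceless labiodental fricative is [f], so the surface segment is [f].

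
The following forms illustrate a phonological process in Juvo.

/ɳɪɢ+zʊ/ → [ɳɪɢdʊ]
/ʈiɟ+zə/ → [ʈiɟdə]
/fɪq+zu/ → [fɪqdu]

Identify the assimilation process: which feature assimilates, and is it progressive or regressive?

Comparing underlying and surface forms, /z/ → [d] is the alternation; the neighbouring /ɢ/ is constant.
The change fricative → stop matches the manner of the preceding /ɢ/, identifying this as manner assimilation.
Place and voice are unchanged, so the assimilation is partial, not total.
The other alternating forms pattern the same way: /z/ → [d] after /ɟ/ (fricative → stop, matching a stop); /z/ → [d] after /q/ (fricative → stop, matching a stop) — only manner changes, and always toward the preceding segment.
Since the segment that changes follows the conditioning segment, the assimilation is progressive.

progressive manner assimilation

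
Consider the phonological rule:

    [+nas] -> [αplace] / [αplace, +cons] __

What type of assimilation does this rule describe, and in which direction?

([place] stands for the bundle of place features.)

progressive place assimilation

The shared variable α links the value of the place features (abbreviated [place]) on the target to the same value on the neighbouring segment, so place is the feature that assimilates.
Since the environment is written before the underscore, the trigger precedes the target; the direction is progressive.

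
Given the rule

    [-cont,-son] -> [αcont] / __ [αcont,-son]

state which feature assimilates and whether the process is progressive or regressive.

The rule copies [cont] (continuancy) from the environment onto the target stops; since [±cont] encodes the stop/fricative manner contrast, the assimilating dimension is manner.
Since the environment is written after the underscore, the trigger follows the target; the direction is regressive.

regressive manner assimilation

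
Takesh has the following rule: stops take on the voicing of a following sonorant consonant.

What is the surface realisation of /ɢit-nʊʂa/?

/t/ is a voiceless alveolar stop. The following trigger /n/ is voiced, so /t/ must become voiced as well.
A voiced alveolar stop is [d], so the surface segment is [d].

[ɢidnʊʂa]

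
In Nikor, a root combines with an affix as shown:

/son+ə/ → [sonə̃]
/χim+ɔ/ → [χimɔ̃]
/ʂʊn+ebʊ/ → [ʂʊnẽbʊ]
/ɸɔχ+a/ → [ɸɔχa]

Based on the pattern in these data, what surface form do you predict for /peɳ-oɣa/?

The data show progressive nasality assimilation (vowel nasalisation): /ə/ → [ə̃] after /n/; /ɔ/ → [ɔ̃] after /m/; /e/ → [ẽ] after /n/ — a vowel is nasalised by an immediately preceding nasal consonant.
No change occurs in [ɸɔχa] because the vowel at the boundary is adjacent to an oral consonant, not a nasal (/a/ next to /χ/).
The vowel /o/ is adjacent to the preceding nasal /ɳ/, so it acquires [+nasal] and surfaces as [õ].

[peɳõɣa]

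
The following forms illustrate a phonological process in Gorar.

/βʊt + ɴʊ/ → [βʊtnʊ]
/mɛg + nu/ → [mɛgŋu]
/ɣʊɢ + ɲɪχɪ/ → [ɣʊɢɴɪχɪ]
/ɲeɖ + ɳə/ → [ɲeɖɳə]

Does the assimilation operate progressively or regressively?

progressive

Comparing underlying and surface forms, /ɴ/ → [n] is the alternation; the neighbouring /t/ is constant.
The change uvular → alveolar matches the place of the preceding /t/, identifying this as place assimilation.
The other alternating forms pattern the same way: /n/ → [ŋ] after /g/ (alveolar → velar, matching velar); /ɲ/ → [ɴ] after /ɢ/ (palatal → uvular, matching uvular) — only place changes, and always toward the preceding segment.
Nothing changes in [ɲeɖɳə]: there the adjacent consonants already agree in place (/ɳ/ and /ɖ/ are both retroflex), so this form is consistent with the same rule.
Since the segment that changes follows the conditioning segment, the assimilation is progressive.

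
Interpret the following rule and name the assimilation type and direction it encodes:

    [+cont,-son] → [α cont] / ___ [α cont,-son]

regressive manner assimilation

The rule copies [cont] (continuancy) from the environment onto the target fricatives; since [±cont] encodes the stop/fricative manner contrast, the assimilating dimension is manner.
The conditioning segment sits to the right of the focus bar, meaning the trigger follows the segment that changes — regressive assimilation.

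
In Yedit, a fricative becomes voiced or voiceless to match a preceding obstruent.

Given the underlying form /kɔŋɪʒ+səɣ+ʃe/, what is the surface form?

[kɔŋɪʒzəɣʒe]

/s/ is a voiceless alveolar fricative. The preceding trigger /ʒ/ is voiced, so /s/ must become voiced as well.
A voiced alveolar fricative is [z], so the surface segment is [z].
The same rule applies at the second boundary: /ʃ/ → [ʒ] next to /ɣ/.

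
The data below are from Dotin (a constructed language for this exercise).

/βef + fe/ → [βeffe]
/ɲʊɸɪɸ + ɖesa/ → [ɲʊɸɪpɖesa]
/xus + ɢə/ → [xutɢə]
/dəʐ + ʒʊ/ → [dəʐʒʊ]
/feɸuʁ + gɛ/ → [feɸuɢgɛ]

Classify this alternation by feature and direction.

regressive manner assimilation

The segment that alternates is /ɸ/, which surfaces as [p] when adjacent to /ɖ/.
The change fricative → stop matches the manner of the following /ɖ/, identifying this as manner assimilation.
Place and voice are unchanged, so the assimilation is partial, not total.
The other alternating forms pattern the same way: /s/ → [t] before /ɢ/ (fricative → stop, matching a stop); /ʁ/ → [ɢ] before /g/ (fricative → stop, matching a stop) — only manner changes, and always toward the following segment.
No alternation appears in [βeffe], [dəʐʒʊ]: there the adjacent consonants already agree in manner (/f/ and /f/ are both fricatives; /ʐ/ and /ʒ/ are both fricatives), so these forms are consistent with the same rule.
Since the segment that changes precedes the conditioning segment, the assimilation is regressive.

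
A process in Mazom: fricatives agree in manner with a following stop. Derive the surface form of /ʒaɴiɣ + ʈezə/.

[ʒaɴigʈezə]

/ɣ/ is a voiced velar fricative. The following trigger /ʈ/ is a stop, so /ɣ/ must become a stop as well.
A voiced velar stop is [g], so the surface segment is [g].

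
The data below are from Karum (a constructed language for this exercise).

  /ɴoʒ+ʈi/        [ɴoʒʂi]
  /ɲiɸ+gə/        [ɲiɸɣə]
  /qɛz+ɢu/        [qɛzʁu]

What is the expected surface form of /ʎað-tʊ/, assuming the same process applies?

[ʎaðsʊ]

The data show progressive manner assimilation: /ʈ/ → [ʂ] after /ʒ/; /g/ → [ɣ] after /ɸ/; /ɢ/ → [ʁ] after /z/. In each pair only manner changes, matching the preceding consonant, while place and voice stay constant.
/t/ is a voiceless alveolar stop. The preceding trigger /ð/ is a fricative, so /t/ must become a fricative as well.
Changing only its manner to fricative gives [s] — the voiceless alveolar fricative.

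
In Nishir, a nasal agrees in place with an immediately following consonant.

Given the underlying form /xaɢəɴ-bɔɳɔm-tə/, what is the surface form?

[xaɢəmbɔɳɔntə]

/ɴ/ is a voiced uvular nasal. The following trigger /b/ is bilabial, so /ɴ/ must become bilabial as well.
The voiced bilabial nasal is [m], so /ɴ/ → [m].
The same rule applies at the second boundary: /m/ → [n] next to /t/.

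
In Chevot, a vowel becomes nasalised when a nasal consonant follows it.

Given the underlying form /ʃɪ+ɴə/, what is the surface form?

The vowel /ɪ/ is adjacent to the following nasal /ɴ/, so it acquires [+nasal] and surfaces as [ɪ̃].

[ʃɪ̃ɴə]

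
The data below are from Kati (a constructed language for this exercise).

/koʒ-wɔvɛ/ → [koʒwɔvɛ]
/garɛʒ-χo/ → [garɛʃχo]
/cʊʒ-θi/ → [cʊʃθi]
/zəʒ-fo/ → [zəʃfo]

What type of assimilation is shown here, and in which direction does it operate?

Comparing underlying and surface forms, /ʒ/ → [ʃ] is the alternation; the neighbouring /χ/ is constant.
The change voiced → voiceless matches the voicing of the following /χ/, identifying this as voicing assimilation.
Place and manner are unchanged, so the assimilation is partial, not total.
The same holds elsewhere in the data: /ʒ/ → [ʃ] before /θ/ (voiced → voiceless, matching voiceless); /ʒ/ → [ʃ] before /f/ (voiced → voiceless, matching voiceless) — only voicing changes, and always toward the following segment.
No alternation appears in [koʒwɔvɛ]: there the adjacent consonants already agree in voicing (/ʒ/ and /w/ are both voiced), so this form is consistent with the same rule.
Since the segment that changes precedes the conditioning segment, the assimilation is regressive.

regressive voicing assimilation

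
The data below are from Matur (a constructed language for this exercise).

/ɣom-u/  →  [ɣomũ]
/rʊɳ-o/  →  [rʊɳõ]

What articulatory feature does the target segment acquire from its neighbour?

The vowel /u/ surfaces as nasalised [ũ] next to the preceding nasal /m/ — it has acquired the [+nasal] feature of its neighbour.
Likewise in the remaining data: /o/ → [õ] after /ɳ/ — each time a vowel is nasalised next to a preceding nasal.

nasality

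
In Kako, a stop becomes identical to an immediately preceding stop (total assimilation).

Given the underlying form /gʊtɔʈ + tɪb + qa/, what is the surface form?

[gʊtɔʈʈɪbba]

/t/ is the segment targeted by the rule; it sits immediately after /ʈ/, so it assimilates completely and surfaces as [ʈ].
The same rule applies at the second boundary: /q/ → [b] next to /b/.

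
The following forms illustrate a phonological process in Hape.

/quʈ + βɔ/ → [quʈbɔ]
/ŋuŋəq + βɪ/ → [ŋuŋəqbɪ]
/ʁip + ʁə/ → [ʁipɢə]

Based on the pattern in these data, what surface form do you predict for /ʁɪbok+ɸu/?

[ʁɪbokpu]

The data show progressive manner assimilation: /β/ → [b] after /ʈ/; /β/ → [b] after /q/; /ʁ/ → [ɢ] after /p/. In each pair only manner changes, matching the preceding consonant, while place and voice stay constant.
The rule targets /ɸ/ (voiceless bilabial fricative), which sits after the trigger /k/ (stop).
The voiceless bilabial stop is [p], so /ɸ/ → [p].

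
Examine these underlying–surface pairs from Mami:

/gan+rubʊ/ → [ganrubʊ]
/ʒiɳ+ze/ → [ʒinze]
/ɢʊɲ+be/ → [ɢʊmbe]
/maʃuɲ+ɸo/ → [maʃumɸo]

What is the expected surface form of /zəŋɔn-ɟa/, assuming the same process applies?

[zəŋɔɲɟa]

The data show regressive place assimilation: /ɳ/ → [n] before /z/; /ɲ/ → [m] before /b/; /ɲ/ → [m] before /ɸ/. In each pair only place changes, matching the following consonant, while manner and voice stay constant.
No alternation appears in [ganrubʊ]: there the adjacent consonants already agree in place (/n/ and /r/ are both alveolar), so this form is consistent with the same rule.
The rule targets /n/ (voiced alveolar nasal), which sits before the trigger /ɟ/ (palatal).
A voiced palatal nasal is [ɲ], so the surface segment is [ɲ].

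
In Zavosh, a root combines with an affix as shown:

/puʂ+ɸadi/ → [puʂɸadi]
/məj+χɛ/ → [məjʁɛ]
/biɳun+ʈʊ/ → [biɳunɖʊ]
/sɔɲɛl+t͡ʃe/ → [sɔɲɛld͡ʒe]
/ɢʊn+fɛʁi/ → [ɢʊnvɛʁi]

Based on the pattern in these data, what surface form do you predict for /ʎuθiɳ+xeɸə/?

The data show progressive voicing assimilation: /χ/ → [ʁ] after /j/; /ʈ/ → [ɖ] after /n/; /t͡ʃ/ → [d͡ʒ] after /l/; /f/ → [v] after /n/. In each pair only voicing changes, matching the preceding consonant, while place and manner stay constant.
No alternation appears in [puʂɸadi]: there the adjacent consonants already agree in voicing (/ɸ/ and /ʂ/ are both voiceless), so this form is consistent with the same rule.
The rule targets /x/ (voiceless velar fricative), which sits after the trigger /ɳ/ (voiced).
Changing only its voicing to voiced gives [ɣ] — the voiced velar fricative.

[ʎuθiɳɣeɸə]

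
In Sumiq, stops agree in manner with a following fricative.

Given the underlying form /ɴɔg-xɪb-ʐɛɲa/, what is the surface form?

The rule targets /g/ (voiced velar stop), which sits before the trigger /x/ (fricative).
A voiced velar fricative is [ɣ], so the surface segment is [ɣ].
The same rule applies at the second boundary: /b/ → [β] next to /ʐ/.

[ɴɔɣxɪβʐɛɲa]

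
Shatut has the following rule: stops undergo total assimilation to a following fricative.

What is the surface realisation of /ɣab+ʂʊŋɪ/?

/b/ is the segment targeted by the rule; it sits immediately before /ʂ/, so it assimilates completely and surfaces as [ʂ].

[ɣaʂʂʊŋɪ]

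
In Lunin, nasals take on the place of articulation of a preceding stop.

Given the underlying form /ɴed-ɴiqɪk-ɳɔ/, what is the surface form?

/ɴ/ is a voiced uvular nasal. The preceding trigger /d/ is alveolar, so /ɴ/ must become alveolar as well.
A voiced alveolar nasal is [n], so the surface segment is [n].
At the second juncture, /ɳ/ likewise becomes [ŋ] adjacent to /k/.

[ɴedniqɪkŋɔ]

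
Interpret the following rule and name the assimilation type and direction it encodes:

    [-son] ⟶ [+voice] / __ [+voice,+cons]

The target ([-son], obstruents) acquires [+voice] next to a voiced consonant ([+voice,+cons]) — it takes on the voicing of its neighbour, so the feature that spreads is voicing.
The conditioning segment sits to the right of the focus bar, meaning the trigger follows the segment that changes — regressive assimilation.

regressive voicing assimilation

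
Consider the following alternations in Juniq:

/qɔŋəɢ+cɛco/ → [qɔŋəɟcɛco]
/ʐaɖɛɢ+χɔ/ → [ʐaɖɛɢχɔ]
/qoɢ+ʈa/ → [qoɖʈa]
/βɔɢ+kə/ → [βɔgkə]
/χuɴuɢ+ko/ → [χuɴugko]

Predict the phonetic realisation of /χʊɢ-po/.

The data show regressive place assimilation: /ɢ/ → [ɟ] before /c/; /ɢ/ → [ɖ] before /ʈ/; /ɢ/ → [g] before /k/. In each pair only place changes, matching the following consonant, while manner and voice stay constant.
No alternation appears in [ʐaɖɛɢχɔ]: there the adjacent consonants already agree in place (/ɢ/ and /χ/ are both uvular), so this form is consistent with the same rule.
/ɢ/ is a voiced uvular stop. The following trigger /p/ is bilabial, so /ɢ/ must become bilabial as well.
Changing only its place to bilabial gives [b] — the voiced bilabial stop.

[χʊbpo]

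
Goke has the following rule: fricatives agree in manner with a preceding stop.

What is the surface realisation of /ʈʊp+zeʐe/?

/z/ is a voiced alveolar fricative. The preceding trigger /p/ is a stop, so /z/ must become a stop as well.
A voiced alveolar stop is [d], so the surface segment is [d].

[ʈʊpdeʐe]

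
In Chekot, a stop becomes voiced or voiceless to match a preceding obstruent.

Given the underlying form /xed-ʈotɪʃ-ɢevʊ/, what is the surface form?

The rule targets /ʈ/ (voiceless retroflex stop), which sits after the trigger /d/ (voiced).
Changing only its voicing to voiced gives [ɖ] — the voiced retroflex stop.
At the second juncture, /ɢ/ likewise becomes [q] adjacent to /ʃ/.

[xedɖotɪʃqevʊ]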